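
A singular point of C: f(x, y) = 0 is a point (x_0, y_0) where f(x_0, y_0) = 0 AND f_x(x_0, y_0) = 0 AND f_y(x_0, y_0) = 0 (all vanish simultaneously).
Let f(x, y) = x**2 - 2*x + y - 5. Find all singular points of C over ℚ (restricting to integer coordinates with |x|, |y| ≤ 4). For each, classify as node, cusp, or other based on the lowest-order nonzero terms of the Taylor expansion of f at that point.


No singular points in the scanned grid; C is smooth there.

Compute partial derivatives:
  f_x = 2*x - 2.
  f_y = 1.
f_y = 1 is a nonzero constant, so f_y never vanishes: no point (x, y) can satisfy f = f_x = f_y = 0. In particular no (x, y) ∈ {−4, ..., 4}² is singular; the curve is smooth.


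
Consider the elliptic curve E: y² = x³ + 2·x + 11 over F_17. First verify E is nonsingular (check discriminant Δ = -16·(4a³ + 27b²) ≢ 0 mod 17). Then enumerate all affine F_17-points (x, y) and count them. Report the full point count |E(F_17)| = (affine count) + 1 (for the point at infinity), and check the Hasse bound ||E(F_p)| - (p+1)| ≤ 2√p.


Affine points = {(4, 7), (4, 10), (6, 1), (6, 16), (11, 2), (11, 15), (15, 4), (15, 13), (16, 5), (16, 12)}; affine count = 10; |E(F_17)| = 11.

Discriminant check: Δ ∝ 4a³ + 27b² = 4·2³ + 27·11² = 4·8 + 27·121 ≡ 1 (mod 17). Nonzero ⇒ E is nonsingular.
For each x ∈ F_17, compute rhs = x³ + 2·x + 11 mod 17, then count y ∈ F_17 with y² ≡ rhs.
  x = 0: rhs = 11, matching y values: none (0 points).
  x = 1: rhs = 14, matching y values: none (0 points).
  x = 2: rhs = 6, matching y values: none (0 points).
  x = 3: rhs = 10, matching y values: none (0 points).
  x = 4: rhs = 15, matching y values: 7, 10 (2 points).
  x = 5: rhs = 10, matching y values: none (0 points).
  x = 6: rhs = 1, matching y values: 1, 16 (2 points).
  x = 7: rhs = 11, matching y values: none (0 points).
  x = 8: rhs = 12, matching y values: none (0 points).
  x = 9: rhs = 10, matching y values: none (0 points).
  x = 10: rhs = 11, matching y values: none (0 points).
  x = 11: rhs = 4, matching y values: 2, 15 (2 points).
  x = 12: rhs = 12, matching y values: none (0 points).
  x = 13: rhs = 7, matching y values: none (0 points).
  x = 14: rhs = 12, matching y values: none (0 points).
  x = 15: rhs = 16, matching y values: 4, 13 (2 points).
  x = 16: rhs = 8, matching y values: 5, 12 (2 points).
Total affine count: 10.
Full point count |E(F_17)| = 10 + 1 = 11.
Hasse bound: |11 − (17+1)| = |-7| = 7 ≤ 2√17 ≈ 8.2462 ✓.


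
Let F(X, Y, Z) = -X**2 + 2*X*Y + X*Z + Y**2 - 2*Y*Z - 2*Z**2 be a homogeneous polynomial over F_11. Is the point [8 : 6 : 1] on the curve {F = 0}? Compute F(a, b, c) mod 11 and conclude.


F(8,6,1) ≡ 7 (mod 11); P is NOT on the curve.

Evaluate F(8, 6, 1) term-by-term (mod 11).
  -X**2 ↦ -1·64·1·1 = -64
  2*X*Y ↦ 2·8·6·1 = 96
  X*Z ↦ 1·8·1·1 = 8
  Y**2 ↦ 1·1·36·1 = 36
  -2*Y*Z ↦ -2·1·6·1 = -12
  -2*Z**2 ↦ -2·1·1·1 = -2
Sum: F(8, 6, 1) = (-64) + (96) + (8) + (36) + (-12) + (-2) = 62.
Reducing mod 11: 62 ≡ 7 (mod 11).
Since F(a, b, c) ≡ 7 ≠ 0 (mod 11), P does NOT lie on the curve.


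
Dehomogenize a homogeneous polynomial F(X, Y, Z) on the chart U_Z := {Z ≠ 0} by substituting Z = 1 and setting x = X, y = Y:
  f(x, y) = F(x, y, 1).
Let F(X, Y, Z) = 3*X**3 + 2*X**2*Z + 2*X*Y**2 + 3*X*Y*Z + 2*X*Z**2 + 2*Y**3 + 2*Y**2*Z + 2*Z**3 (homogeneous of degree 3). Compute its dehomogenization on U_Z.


f(x, y) = 3*x**3 + 2*x**2 + 2*x*y**2 + 3*x*y + 2*x + 2*y**3 + 2*y**2 + 2

On U_Z we set Z = 1. Each monomial c·X^i·Y^j·Z^k in F becomes c·x^i·y^j·1^k = c·x^i·y^j.
Substituting Z = 1: F(X, Y, 1) = 3*x**3 + 2*x**2 + 2*x*y**2 + 3*x*y + 2*x + 2*y**3 + 2*y**2 + 2.
Note: deg(f) ≤ deg(F) = 3; strict inequality happens when F is divisible by Z (lost terms).


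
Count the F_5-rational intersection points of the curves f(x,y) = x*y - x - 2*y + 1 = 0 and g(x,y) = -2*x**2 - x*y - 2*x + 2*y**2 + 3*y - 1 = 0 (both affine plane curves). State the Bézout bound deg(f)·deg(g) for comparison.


Common zeros: {(1, 0)}; count = 1; Bézout bound = 4.

deg(f) = 2, deg(g) = 2, so Bézout bound = 4.
Scan x ∈ F_5. For each x, list the y ∈ F_5 with f(x, y) ≡ 0 and those with g(x, y) ≡ 0 (mod 5); the common zeros in that column are the intersection.
  x = 0: f ≡ 0 at y ∈ {3}; g ≡ 0 at y ∈ ∅; common: ∅.
  x = 1: f ≡ 0 at y ∈ {0}; g ≡ 0 at y ∈ {0, 4}; common: {0}.
  x = 2: f ≡ 0 at y ∈ ∅; g ≡ 0 at y ∈ {1}; common: ∅.
  x = 3: f ≡ 0 at y ∈ {2}; g ≡ 0 at y ∈ {0}; common: ∅.
  x = 4: f ≡ 0 at y ∈ {4}; g ≡ 0 at y ∈ {1, 2}; common: ∅.
Collecting: common zeros = {(1, 0)}, so the count is 1.
Comparison with the Bézout bound: 1 ≤ 4 = deg(f)·deg(g), as expected for curves with no common component (the affine F_5-count falls short of the bound because intersections may lie at infinity, over extension fields, or carry multiplicity).


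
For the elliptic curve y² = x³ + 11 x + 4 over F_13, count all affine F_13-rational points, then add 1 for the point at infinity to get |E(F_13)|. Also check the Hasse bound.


Affine points = {(0, 2), (0, 11), (1, 4), (1, 9), (3, 5), (3, 8), (6, 0), (9, 0), (10, 3), (10, 10), (11, 0)}; affine count = 11; |E(F_13)| = 12.

Discriminant check: Δ ∝ 4a³ + 27b² = 4·11³ + 27·4² = 4·1331 + 27·16 ≡ 10 (mod 13). Nonzero ⇒ E is nonsingular.
For each x ∈ F_13, compute rhs = x³ + 11·x + 4 mod 13, then count y ∈ F_13 with y² ≡ rhs.
  x = 0: rhs = 4, matching y values: 2, 11 (2 points).
  x = 1: rhs = 3, matching y values: 4, 9 (2 points).
  x = 2: rhs = 8, matching y values: none (0 points).
  x = 3: rhs = 12, matching y values: 5, 8 (2 points).
  x = 4: rhs = 8, matching y values: none (0 points).
  x = 5: rhs = 2, matching y values: none (0 points).
  x = 6: rhs = 0, matching y values: 0 (1 points).
  x = 7: rhs = 8, matching y values: none (0 points).
  x = 8: rhs = 6, matching y values: none (0 points).
  x = 9: rhs = 0, matching y values: 0 (1 points).
  x = 10: rhs = 9, matching y values: 3, 10 (2 points).
  x = 11: rhs = 0, matching y values: 0 (1 points).
  x = 12: rhs = 5, matching y values: none (0 points).
Total affine count: 11.
Full point count |E(F_13)| = 11 + 1 = 12.
Hasse bound: |12 − (13+1)| = |-2| = 2 ≤ 2√13 ≈ 7.2111 ✓.


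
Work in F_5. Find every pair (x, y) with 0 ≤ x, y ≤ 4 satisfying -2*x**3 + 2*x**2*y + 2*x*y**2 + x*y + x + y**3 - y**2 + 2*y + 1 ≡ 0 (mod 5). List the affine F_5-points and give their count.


Affine F_5-points: {(0, 3), (1, 0), (1, 4), (3, 0), (4, 4)}; count = 5.

For each of the 25 pairs (x, y) ∈ F_5², evaluate f(x, y) mod 5. Record the zeros.
  x = 0: [0↦1, 1↦3, 2↦4, 3↦0, 4↦2]  zeros at y ∈ {3}
  x = 1: [0↦0, 1↦2, 2↦2, 3↦1, 4↦0]  zeros at y ∈ {0, 4}
  x = 2: [0↦2, 1↦3, 2↦1, 3↦2, 4↦2]  zeros at y ∈ ∅
  x = 3: [0↦0, 1↦4, 2↦4, 3↦1, 4↦1]  zeros at y ∈ {0}
  x = 4: [0↦2, 1↦3, 2↦4, 3↦1, 4↦0]  zeros at y ∈ {4}
Collecting zeros: affine points = {(0, 3), (1, 0), (1, 4), (3, 0), (4, 4)}.
Total count |C(F_5)_aff| = 5.


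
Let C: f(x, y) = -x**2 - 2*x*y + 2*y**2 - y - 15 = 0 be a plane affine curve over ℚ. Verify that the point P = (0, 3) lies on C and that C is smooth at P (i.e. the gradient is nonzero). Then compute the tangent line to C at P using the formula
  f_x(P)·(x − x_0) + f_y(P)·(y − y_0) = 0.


Tangent line at P: -6*x + 11*y - 33 = 0.

Step 1: f(0, 3) = 0, so P lies on C.
Step 2: partial derivatives
  f_x(x, y) = -2*x - 2*y, f_y(x, y) = -2*x + 4*y - 1.
  f_x(P) = -6, f_y(P) = 11 (gradient nonzero, so P is smooth).
Step 3: tangent line at P: -6·(x − 0) + 11·(y − 3) = 0.
Expanding: -6*x + 11*y - 33 = 0.


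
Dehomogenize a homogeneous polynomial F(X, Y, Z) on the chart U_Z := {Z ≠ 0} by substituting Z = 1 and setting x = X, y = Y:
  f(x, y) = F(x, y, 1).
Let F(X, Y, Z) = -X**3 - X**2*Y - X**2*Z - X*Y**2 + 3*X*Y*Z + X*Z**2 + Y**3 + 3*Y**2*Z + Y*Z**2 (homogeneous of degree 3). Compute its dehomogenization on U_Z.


f(x, y) = -x**3 - x**2*y - x**2 - x*y**2 + 3*x*y + x + y**3 + 3*y**2 + y

On U_Z we set Z = 1. Each monomial c·X^i·Y^j·Z^k in F becomes c·x^i·y^j·1^k = c·x^i·y^j.
Substituting Z = 1: F(X, Y, 1) = -x**3 - x**2*y - x**2 - x*y**2 + 3*x*y + x + y**3 + 3*y**2 + y.
Note: deg(f) ≤ deg(F) = 3; strict inequality happens when F is divisible by Z (lost terms).


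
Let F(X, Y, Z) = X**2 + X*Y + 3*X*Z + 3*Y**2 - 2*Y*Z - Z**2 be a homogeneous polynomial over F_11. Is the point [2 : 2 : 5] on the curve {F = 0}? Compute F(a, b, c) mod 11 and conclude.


F(2,2,5) ≡ 5 (mod 11); P is NOT on the curve.

Evaluate F(2, 2, 5) term-by-term (mod 11).
  X**2 ↦ 1·4·1·1 = 4
  X*Y ↦ 1·2·2·1 = 4
  3*X*Z ↦ 3·2·1·5 = 30
  3*Y**2 ↦ 3·1·4·1 = 12
  -2*Y*Z ↦ -2·1·2·5 = -20
  -Z**2 ↦ -1·1·1·25 = -25
Sum: F(2, 2, 5) = (4) + (4) + (30) + (12) + (-20) + (-25) = 5.
Reducing mod 11: 5 ≡ 5 (mod 11).
Since F(a, b, c) ≡ 5 ≠ 0 (mod 11), P does NOT lie on the curve.


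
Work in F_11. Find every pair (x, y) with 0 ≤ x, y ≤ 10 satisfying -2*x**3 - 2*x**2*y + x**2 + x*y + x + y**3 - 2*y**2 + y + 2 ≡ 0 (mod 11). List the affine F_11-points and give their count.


Affine F_11-points: {(1, 3), (1, 5), (3, 1), (5, 3), (5, 5), (6, 4), (6, 5), (8, 2), (8, 3), (8, 8), (9, 6), (9, 9), (10, 2)}; count = 13.

For each of the 121 pairs (x, y) ∈ F_11², evaluate f(x, y) mod 11. Record the zeros.
  x = 0: [0↦2, 1↦2, 2↦4, 3↦3, 4↦5, 5↦5, 6↦9, 7↦1, 8↦9, 9↦6, 10↦9]  zeros at y ∈ ∅
  x = 1: [0↦2, 1↦1, 2↦2, 3↦0, 4↦1, 5↦0, 6↦3, 7↦5, 8↦1, 9↦8, 10↦10]  zeros at y ∈ {3, 5}
  x = 2: [0↦3, 1↦8, 2↦4, 3↦8, 4↦4, 5↦9, 6↦7, 7↦4, 8↦6, 9↦8, 10↦5]  zeros at y ∈ ∅
  x = 3: [0↦4, 1↦0, 2↦9, 3↦4, 4↦2, 5↦9, 6↦9, 7↦8, 8↦1, 9↦5, 10↦4]  zeros at y ∈ {1}
  x = 4: [0↦4, 1↦9, 2↦5, 3↦9, 4↦5, 5↦10, 6↦8, 7↦5, 8↦7, 9↦9, 10↦6]  zeros at y ∈ ∅
  x = 5: [0↦2, 1↦1, 2↦2, 3↦0, 4↦1, 5↦0, 6↦3, 7↦5, 8↦1, 9↦8, 10↦10]  zeros at y ∈ {3, 5}
  x = 6: [0↦8, 1↦8, 2↦10, 3↦9, 4↦0, 5↦0, 6↦4, 7↦7, 8↦4, 9↦1, 10↦4]  zeros at y ∈ {4, 5}
  x = 7: [0↦10, 1↦7, 2↦6, 3↦2, 4↦1, 5↦9, 6↦10, 7↦10, 8↦4, 9↦9, 10↦9]  zeros at y ∈ ∅
  x = 8: [0↦7, 1↦8, 2↦0, 3↦0, 4↦3, 5↦4, 6↦9, 7↦2, 8↦0, 9↦9, 10↦2]  zeros at y ∈ {2, 3, 8}
  x = 9: [0↦9, 1↦10, 2↦2, 3↦2, 4↦5, 5↦6, 6↦0, 7↦4, 8↦2, 9↦0, 10↦4]  zeros at y ∈ {6, 9}
  x = 10: [0↦4, 1↦1, 2↦0, 3↦7, 4↦6, 5↦3, 6↦4, 7↦4, 8↦9, 9↦3, 10↦3]  zeros at y ∈ {2}
Collecting zeros: affine points = {(1, 3), (1, 5), (3, 1), (5, 3), (5, 5), (6, 4), (6, 5), (8, 2), (8, 3), (8, 8), (9, 6), (9, 9), (10, 2)}.
Total count |C(F_11)_aff| = 13.


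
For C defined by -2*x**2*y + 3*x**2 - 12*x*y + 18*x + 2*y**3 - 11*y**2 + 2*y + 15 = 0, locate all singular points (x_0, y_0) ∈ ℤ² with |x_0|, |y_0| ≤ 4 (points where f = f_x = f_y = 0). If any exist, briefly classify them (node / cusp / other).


Singular points: {(-3, 2)}; classification: node.

Compute partial derivatives:
  f_x = -4*x*y + 6*x - 12*y + 18.
  f_y = -2*x**2 - 12*x + 6*y**2 - 22*y + 2.
Scan x_0 ∈ {−4, ..., 4}. For each x_0, f_y(x_0, y) is a polynomial in y; find its integer roots y ∈ {−4, ..., 4}, then test f_x and f at those candidates.
  x = -4: f_y(-4, y) = 6*y**2 - 22*y + 18; no integer root y with |y| ≤ 4.
  x = -3: f_y(-3, y) = 6*y**2 - 22*y + 20; vanishes at y ∈ {2}. (-3, 2): f_x = 0, f = 0 — SINGULAR.
  x = -2: f_y(-2, y) = 6*y**2 - 22*y + 18; no integer root y with |y| ≤ 4.
  x = -1: f_y(-1, y) = 6*y**2 - 22*y + 12; vanishes at y ∈ {3}. (-1, 3): f_x = -12 ≠ 0.
  x = 0: f_y(0, y) = 6*y**2 - 22*y + 2; no integer root y with |y| ≤ 4.
  x = 1: f_y(1, y) = 6*y**2 - 22*y - 12; no integer root y with |y| ≤ 4.
  x = 2: f_y(2, y) = 6*y**2 - 22*y - 30; no integer root y with |y| ≤ 4.
  x = 3: f_y(3, y) = 6*y**2 - 22*y - 52; no integer root y with |y| ≤ 4.
  x = 4: f_y(4, y) = 6*y**2 - 22*y - 78; no integer root y with |y| ≤ 4.
Only singular point on the grid: (-3, 2).
Classify: substitute x = -3 + u, y = 2 + v and expand: f = -2*u**2*v - u**2 + 2*v**3 + v**2.
No constant or linear terms (consistent with a singular point). Quadratic part: -u**2 + v**2. Cubic part: -2*u**2*v + 2*v**3.
The quadratic part v**2 - u**2 = (v − u)(v + u) splits into two distinct linear factors, so there are two distinct tangent lines y − 2 = ±(x − -3) — this is a node (ordinary double point).
Classification: node.


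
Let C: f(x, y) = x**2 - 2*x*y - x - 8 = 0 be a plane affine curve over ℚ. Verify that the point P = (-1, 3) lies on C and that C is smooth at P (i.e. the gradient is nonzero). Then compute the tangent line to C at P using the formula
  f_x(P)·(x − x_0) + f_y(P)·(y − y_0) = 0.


Tangent line at P: -9*x + 2*y - 15 = 0.

Step 1: f(-1, 3) = 0, so P lies on C.
Step 2: partial derivatives
  f_x(x, y) = 2*x - 2*y - 1, f_y(x, y) = -2*x.
  f_x(P) = -9, f_y(P) = 2 (gradient nonzero, so P is smooth).
Step 3: tangent line at P: -9·(x − -1) + 2·(y − 3) = 0.
Expanding: -9*x + 2*y - 15 = 0.


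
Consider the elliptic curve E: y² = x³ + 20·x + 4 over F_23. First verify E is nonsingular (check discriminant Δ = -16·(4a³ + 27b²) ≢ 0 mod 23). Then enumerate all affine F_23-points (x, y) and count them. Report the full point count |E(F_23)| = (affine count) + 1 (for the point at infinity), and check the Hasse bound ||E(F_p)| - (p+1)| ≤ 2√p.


Affine points = {(0, 2), (0, 21), (1, 5), (1, 18), (2, 11), (2, 12), (6, 8), (6, 15), (7, 2), (7, 21), (8, 3), (8, 20), (9, 4), (9, 19), (10, 10), (10, 13), (13, 0), (16, 2), (16, 21), (17, 6), (17, 17), (18, 3), (18, 20), (20, 3), (20, 20), (21, 5), (21, 18), (22, 11), (22, 12)}; affine count = 29; |E(F_23)| = 30.

Discriminant check: Δ ∝ 4a³ + 27b² = 4·20³ + 27·4² = 4·8000 + 27·16 ≡ 2 (mod 23). Nonzero ⇒ E is nonsingular.
For each x ∈ F_23, compute rhs = x³ + 20·x + 4 mod 23, then count y ∈ F_23 with y² ≡ rhs.
  x = 0: rhs = 4, matching y values: 2, 21 (2 points).
  x = 1: rhs = 2, matching y values: 5, 18 (2 points).
  x = 2: rhs = 6, matching y values: 11, 12 (2 points).
  x = 3: rhs = 22, matching y values: none (0 points).
  x = 4: rhs = 10, matching y values: none (0 points).
  x = 5: rhs = 22, matching y values: none (0 points).
  x = 6: rhs = 18, matching y values: 8, 15 (2 points).
  x = 7: rhs = 4, matching y values: 2, 21 (2 points).
  x = 8: rhs = 9, matching y values: 3, 20 (2 points).
  x = 9: rhs = 16, matching y values: 4, 19 (2 points).
  x = 10: rhs = 8, matching y values: 10, 13 (2 points).
  x = 11: rhs = 14, matching y values: none (0 points).
  x = 12: rhs = 17, matching y values: none (0 points).
  x = 13: rhs = 0, matching y values: 0 (1 points).
  x = 14: rhs = 15, matching y values: none (0 points).
  x = 15: rhs = 22, matching y values: none (0 points).
  x = 16: rhs = 4, matching y values: 2, 21 (2 points).
  x = 17: rhs = 13, matching y values: 6, 17 (2 points).
  x = 18: rhs = 9, matching y values: 3, 20 (2 points).
  x = 19: rhs = 21, matching y values: none (0 points).
  x = 20: rhs = 9, matching y values: 3, 20 (2 points).
  x = 21: rhs = 2, matching y values: 5, 18 (2 points).
  x = 22: rhs = 6, matching y values: 11, 12 (2 points).
Total affine count: 29.
Full point count |E(F_23)| = 29 + 1 = 30.
Hasse bound: |30 − (23+1)| = |6| = 6 ≤ 2√23 ≈ 9.5917 ✓.


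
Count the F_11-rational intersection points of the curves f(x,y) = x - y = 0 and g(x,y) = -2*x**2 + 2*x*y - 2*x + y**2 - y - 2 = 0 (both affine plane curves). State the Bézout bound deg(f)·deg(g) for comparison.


Common zeros: ∅; count = 0; Bézout bound = 2.

deg(f) = 1, deg(g) = 2, so Bézout bound = 2.
Scan x ∈ F_11. For each x, list the y ∈ F_11 with f(x, y) ≡ 0 and those with g(x, y) ≡ 0 (mod 11); the common zeros in that column are the intersection.
  x = 0: f ≡ 0 at y ∈ {0}; g ≡ 0 at y ∈ {2, 10}; common: ∅.
  x = 1: f ≡ 0 at y ∈ {1}; g ≡ 0 at y ∈ {2, 8}; common: ∅.
  x = 2: f ≡ 0 at y ∈ {2}; g ≡ 0 at y ∈ ∅; common: ∅.
  x = 3: f ≡ 0 at y ∈ {3}; g ≡ 0 at y ∈ ∅; common: ∅.
  x = 4: f ≡ 0 at y ∈ {4}; g ≡ 0 at y ∈ ∅; common: ∅.
  x = 5: f ≡ 0 at y ∈ {5}; g ≡ 0 at y ∈ ∅; common: ∅.
  x = 6: f ≡ 0 at y ∈ {6}; g ≡ 0 at y ∈ {3, 8}; common: ∅.
  x = 7: f ≡ 0 at y ∈ {7}; g ≡ 0 at y ∈ {3, 6}; common: ∅.
  x = 8: f ≡ 0 at y ∈ {8}; g ≡ 0 at y ∈ ∅; common: ∅.
  x = 9: f ≡ 0 at y ∈ {9}; g ≡ 0 at y ∈ {6, 10}; common: ∅.
  x = 10: f ≡ 0 at y ∈ {10}; g ≡ 0 at y ∈ ∅; common: ∅.
Collecting: common zeros = ∅, so the count is 0.
Comparison with the Bézout bound: 0 ≤ 2 = deg(f)·deg(g), as expected for curves with no common component (the affine F_11-count falls short of the bound because intersections may lie at infinity, over extension fields, or carry multiplicity).


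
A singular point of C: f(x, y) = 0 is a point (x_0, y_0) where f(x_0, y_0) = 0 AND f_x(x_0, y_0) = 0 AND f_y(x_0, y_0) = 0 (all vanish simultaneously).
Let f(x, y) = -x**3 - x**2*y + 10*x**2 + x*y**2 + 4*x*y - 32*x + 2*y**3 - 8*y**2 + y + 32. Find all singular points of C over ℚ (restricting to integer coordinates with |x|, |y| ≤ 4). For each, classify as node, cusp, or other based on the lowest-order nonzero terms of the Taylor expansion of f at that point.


Singular points: {(3, 1)}; classification: cusp.

Compute partial derivatives:
  f_x = -3*x**2 - 2*x*y + 20*x + y**2 + 4*y - 32.
  f_y = -x**2 + 2*x*y + 4*x + 6*y**2 - 16*y + 1.
Scan x_0 ∈ {−4, ..., 4}. For each x_0, f_y(x_0, y) is a polynomial in y; find its integer roots y ∈ {−4, ..., 4}, then test f_x and f at those candidates.
  x = -4: f_y(-4, y) = 6*y**2 - 24*y - 31; no integer root y with |y| ≤ 4.
  x = -3: f_y(-3, y) = 6*y**2 - 22*y - 20; no integer root y with |y| ≤ 4.
  x = -2: f_y(-2, y) = 6*y**2 - 20*y - 11; no integer root y with |y| ≤ 4.
  x = -1: f_y(-1, y) = 6*y**2 - 18*y - 4; no integer root y with |y| ≤ 4.
  x = 0: f_y(0, y) = 6*y**2 - 16*y + 1; no integer root y with |y| ≤ 4.
  x = 1: f_y(1, y) = 6*y**2 - 14*y + 4; vanishes at y ∈ {2}. (1, 2): f_x = -7 ≠ 0.
  x = 2: f_y(2, y) = 6*y**2 - 12*y + 5; no integer root y with |y| ≤ 4.
  x = 3: f_y(3, y) = 6*y**2 - 10*y + 4; vanishes at y ∈ {1}. (3, 1): f_x = 0, f = 0 — SINGULAR.
  x = 4: f_y(4, y) = 6*y**2 - 8*y + 1; no integer root y with |y| ≤ 4.
Only singular point on the grid: (3, 1).
Classify: substitute x = 3 + u, y = 1 + v and expand: f = -u**3 - u**2*v + u*v**2 + 2*v**3 + v**2.
No constant or linear terms (consistent with a singular point). Quadratic part: v**2. Cubic part: -u**3 - u**2*v + u*v**2 + 2*v**3.
The quadratic part v**2 is a perfect square, so there is a single (double) tangent line v = 0, i.e. y = 1. Restricting the cubic part to that line (v = 0) leaves -u**3 ≠ 0, so f is not divisible by v and the branch is v² ≈ u**3 to lowest order — this is a cusp.
Classification: cusp.


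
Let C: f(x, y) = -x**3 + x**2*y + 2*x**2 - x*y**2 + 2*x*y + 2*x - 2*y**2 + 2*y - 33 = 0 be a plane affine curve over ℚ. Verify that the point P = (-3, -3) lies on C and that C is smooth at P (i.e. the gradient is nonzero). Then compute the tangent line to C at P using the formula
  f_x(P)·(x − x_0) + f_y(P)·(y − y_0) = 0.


Tangent line at P: -34*x - y - 105 = 0.

Step 1: f(-3, -3) = 0, so P lies on C.
Step 2: partial derivatives
  f_x(x, y) = -3*x**2 + 2*x*y + 4*x - y**2 + 2*y + 2, f_y(x, y) = x**2 - 2*x*y + 2*x - 4*y + 2.
  f_x(P) = -34, f_y(P) = -1 (gradient nonzero, so P is smooth).
Step 3: tangent line at P: -34·(x − -3) + -1·(y − -3) = 0.
Expanding: -34*x - y - 105 = 0.


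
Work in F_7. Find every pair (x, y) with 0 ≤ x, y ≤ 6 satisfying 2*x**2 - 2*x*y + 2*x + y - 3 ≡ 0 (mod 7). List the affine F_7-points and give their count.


Affine F_7-points: {(0, 3), (1, 1), (2, 3), (3, 0), (5, 4), (6, 1)}; count = 6.

For each of the 49 pairs (x, y) ∈ F_7², evaluate f(x, y) mod 7. Record the zeros.
  x = 0: [0↦4, 1↦5, 2↦6, 3↦0, 4↦1, 5↦2, 6↦3]  zeros at y ∈ {3}
  x = 1: [0↦1, 1↦0, 2↦6, 3↦5, 4↦4, 5↦3, 6↦2]  zeros at y ∈ {1}
  x = 2: [0↦2, 1↦6, 2↦3, 3↦0, 4↦4, 5↦1, 6↦5]  zeros at y ∈ {3}
  x = 3: [0↦0, 1↦2, 2↦4, 3↦6, 4↦1, 5↦3, 6↦5]  zeros at y ∈ {0}
  x = 4: [0↦2, 1↦2, 2↦2, 3↦2, 4↦2, 5↦2, 6↦2]  zeros at y ∈ ∅
  x = 5: [0↦1, 1↦6, 2↦4, 3↦2, 4↦0, 5↦5, 6↦3]  zeros at y ∈ {4}
  x = 6: [0↦4, 1↦0, 2↦3, 3↦6, 4↦2, 5↦5, 6↦1]  zeros at y ∈ {1}
Collecting zeros: affine points = {(0, 3), (1, 1), (2, 3), (3, 0), (5, 4), (6, 1)}.
Total count |C(F_7)_aff| = 6.


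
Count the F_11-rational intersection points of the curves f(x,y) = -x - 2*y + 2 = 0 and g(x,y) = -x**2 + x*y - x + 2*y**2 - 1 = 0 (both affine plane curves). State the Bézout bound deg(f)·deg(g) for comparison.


Common zeros: ∅; count = 0; Bézout bound = 2.

deg(f) = 1, deg(g) = 2, so Bézout bound = 2.
Scan x ∈ F_11. For each x, list the y ∈ F_11 with f(x, y) ≡ 0 and those with g(x, y) ≡ 0 (mod 11); the common zeros in that column are the intersection.
  x = 0: f ≡ 0 at y ∈ {1}; g ≡ 0 at y ∈ ∅; common: ∅.
  x = 1: f ≡ 0 at y ∈ {6}; g ≡ 0 at y ∈ {1, 4}; common: ∅.
  x = 2: f ≡ 0 at y ∈ {0}; g ≡ 0 at y ∈ {4, 6}; common: ∅.
  x = 3: f ≡ 0 at y ∈ {5}; g ≡ 0 at y ∈ {6, 9}; common: ∅.
  x = 4: f ≡ 0 at y ∈ {10}; g ≡ 0 at y ∈ ∅; common: ∅.
  x = 5: f ≡ 0 at y ∈ {4}; g ≡ 0 at y ∈ {5, 9}; common: ∅.
  x = 6: f ≡ 0 at y ∈ {9}; g ≡ 0 at y ∈ ∅; common: ∅.
  x = 7: f ≡ 0 at y ∈ {3}; g ≡ 0 at y ∈ ∅; common: ∅.
  x = 8: f ≡ 0 at y ∈ {8}; g ≡ 0 at y ∈ ∅; common: ∅.
  x = 9: f ≡ 0 at y ∈ {2}; g ≡ 0 at y ∈ ∅; common: ∅.
  x = 10: f ≡ 0 at y ∈ {7}; g ≡ 0 at y ∈ {1, 5}; common: ∅.
Collecting: common zeros = ∅, so the count is 0.
Comparison with the Bézout bound: 0 ≤ 2 = deg(f)·deg(g), as expected for curves with no common component (the affine F_11-count falls short of the bound because intersections may lie at infinity, over extension fields, or carry multiplicity).


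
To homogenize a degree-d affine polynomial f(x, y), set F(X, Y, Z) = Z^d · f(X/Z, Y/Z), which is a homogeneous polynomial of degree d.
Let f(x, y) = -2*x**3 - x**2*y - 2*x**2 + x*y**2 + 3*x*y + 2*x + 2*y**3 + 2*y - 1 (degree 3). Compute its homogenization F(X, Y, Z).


F(X, Y, Z) = -2*X**3 - X**2*Y - 2*X**2*Z + X*Y**2 + 3*X*Y*Z + 2*X*Z**2 + 2*Y**3 + 2*Y*Z**2 - Z**3

deg(f) = 3.
Substitute x = X/Z, y = Y/Z into f, then multiply by Z^3.
  monomial -2·x^3·y^0 ↦ -2·X^3·Y^0·Z^0.
  monomial -1·x^2·y^1 ↦ -1·X^2·Y^1·Z^0.
  monomial -2·x^2·y^0 ↦ -2·X^2·Y^0·Z^1.
  monomial 1·x^1·y^2 ↦ 1·X^1·Y^2·Z^0.
  monomial 3·x^1·y^1 ↦ 3·X^1·Y^1·Z^1.
  monomial 2·x^1·y^0 ↦ 2·X^1·Y^0·Z^2.
  monomial 2·x^0·y^3 ↦ 2·X^0·Y^3·Z^0.
  monomial 2·x^0·y^1 ↦ 2·X^0·Y^1·Z^2.
  monomial -1·x^0·y^0 ↦ -1·X^0·Y^0·Z^3.
Collecting: F(X, Y, Z) = -2*X**3 - X**2*Y - 2*X**2*Z + X*Y**2 + 3*X*Y*Z + 2*X*Z**2 + 2*Y**3 + 2*Y*Z**2 - Z**3.


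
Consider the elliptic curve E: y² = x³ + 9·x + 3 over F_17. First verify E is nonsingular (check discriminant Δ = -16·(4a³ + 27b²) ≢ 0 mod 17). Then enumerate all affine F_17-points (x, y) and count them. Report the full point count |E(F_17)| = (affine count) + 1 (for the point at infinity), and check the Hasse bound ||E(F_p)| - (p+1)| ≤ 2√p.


Affine points = {(1, 8), (1, 9), (4, 1), (4, 16), (6, 1), (6, 16), (7, 1), (7, 16), (8, 3), (8, 14), (14, 0)}; affine count = 11; |E(F_17)| = 12.

Discriminant check: Δ ∝ 4a³ + 27b² = 4·9³ + 27·3² = 4·729 + 27·9 ≡ 14 (mod 17). Nonzero ⇒ E is nonsingular.
For each x ∈ F_17, compute rhs = x³ + 9·x + 3 mod 17, then count y ∈ F_17 with y² ≡ rhs.
  x = 0: rhs = 3, matching y values: none (0 points).
  x = 1: rhs = 13, matching y values: 8, 9 (2 points).
  x = 2: rhs = 12, matching y values: none (0 points).
  x = 3: rhs = 6, matching y values: none (0 points).
  x = 4: rhs = 1, matching y values: 1, 16 (2 points).
  x = 5: rhs = 3, matching y values: none (0 points).
  x = 6: rhs = 1, matching y values: 1, 16 (2 points).
  x = 7: rhs = 1, matching y values: 1, 16 (2 points).
  x = 8: rhs = 9, matching y values: 3, 14 (2 points).
  x = 9: rhs = 14, matching y values: none (0 points).
  x = 10: rhs = 5, matching y values: none (0 points).
  x = 11: rhs = 5, matching y values: none (0 points).
  x = 12: rhs = 3, matching y values: none (0 points).
  x = 13: rhs = 5, matching y values: none (0 points).
  x = 14: rhs = 0, matching y values: 0 (1 points).
  x = 15: rhs = 11, matching y values: none (0 points).
  x = 16: rhs = 10, matching y values: none (0 points).
Total affine count: 11.
Full point count |E(F_17)| = 11 + 1 = 12.
Hasse bound: |12 − (17+1)| = |-6| = 6 ≤ 2√17 ≈ 8.2462 ✓.


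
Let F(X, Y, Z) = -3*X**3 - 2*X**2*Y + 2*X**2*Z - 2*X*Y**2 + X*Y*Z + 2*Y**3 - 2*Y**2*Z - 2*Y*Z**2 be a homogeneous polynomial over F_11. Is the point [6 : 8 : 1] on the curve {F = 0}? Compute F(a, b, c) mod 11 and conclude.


F(6,8,1) ≡ 9 (mod 11); P is NOT on the curve.

Evaluate F(6, 8, 1) term-by-term (mod 11).
  -3*X**3 ↦ -3·216·1·1 = -648
  -2*X**2*Y ↦ -2·36·8·1 = -576
  2*X**2*Z ↦ 2·36·1·1 = 72
  -2*X*Y**2 ↦ -2·6·64·1 = -768
  X*Y*Z ↦ 1·6·8·1 = 48
  2*Y**3 ↦ 2·1·512·1 = 1024
  -2*Y**2*Z ↦ -2·1·64·1 = -128
  -2*Y*Z**2 ↦ -2·1·8·1 = -16
Sum: F(6, 8, 1) = (-648) + (-576) + (72) + (-768) + (48) + (1024) + (-128) + (-16) = -992.
Reducing mod 11: -992 ≡ 9 (mod 11).
Since F(a, b, c) ≡ 9 ≠ 0 (mod 11), P does NOT lie on the curve.


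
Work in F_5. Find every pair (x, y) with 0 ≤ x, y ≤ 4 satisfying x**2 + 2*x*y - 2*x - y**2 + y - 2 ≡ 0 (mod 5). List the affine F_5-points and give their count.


Affine F_5-points: {(4, 2)}; count = 1.

For each of the 25 pairs (x, y) ∈ F_5², evaluate f(x, y) mod 5. Record the zeros.
  x = 0: [0↦3, 1↦3, 2↦1, 3↦2, 4↦1]  zeros at y ∈ ∅
  x = 1: [0↦2, 1↦4, 2↦4, 3↦2, 4↦3]  zeros at y ∈ ∅
  x = 2: [0↦3, 1↦2, 2↦4, 3↦4, 4↦2]  zeros at y ∈ ∅
  x = 3: [0↦1, 1↦2, 2↦1, 3↦3, 4↦3]  zeros at y ∈ ∅
  x = 4: [0↦1, 1↦4, 2↦0, 3↦4, 4↦1]  zeros at y ∈ {2}
Collecting zeros: affine points = {(4, 2)}.
Total count |C(F_5)_aff| = 1.


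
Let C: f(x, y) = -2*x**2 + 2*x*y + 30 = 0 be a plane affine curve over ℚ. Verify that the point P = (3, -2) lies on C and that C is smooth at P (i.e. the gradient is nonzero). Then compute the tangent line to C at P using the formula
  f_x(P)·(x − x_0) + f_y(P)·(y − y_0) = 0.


Tangent line at P: -16*x + 6*y + 60 = 0.

Step 1: f(3, -2) = 0, so P lies on C.
Step 2: partial derivatives
  f_x(x, y) = -4*x + 2*y, f_y(x, y) = 2*x.
  f_x(P) = -16, f_y(P) = 6 (gradient nonzero, so P is smooth).
Step 3: tangent line at P: -16·(x − 3) + 6·(y − -2) = 0.
Expanding: -16*x + 6*y + 60 = 0.


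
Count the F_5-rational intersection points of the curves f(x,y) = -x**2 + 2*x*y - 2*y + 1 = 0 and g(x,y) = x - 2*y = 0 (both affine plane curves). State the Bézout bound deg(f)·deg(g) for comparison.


Common zeros: {(1, 3)}; count = 1; Bézout bound = 2.

deg(f) = 2, deg(g) = 1, so Bézout bound = 2.
Scan x ∈ F_5. For each x, list the y ∈ F_5 with f(x, y) ≡ 0 and those with g(x, y) ≡ 0 (mod 5); the common zeros in that column are the intersection.
  x = 0: f ≡ 0 at y ∈ {3}; g ≡ 0 at y ∈ {0}; common: ∅.
  x = 1: f ≡ 0 at y ∈ {0, 1, 2, 3, 4}; g ≡ 0 at y ∈ {3}; common: {3}.
  x = 2: f ≡ 0 at y ∈ {4}; g ≡ 0 at y ∈ {1}; common: ∅.
  x = 3: f ≡ 0 at y ∈ {2}; g ≡ 0 at y ∈ {4}; common: ∅.
  x = 4: f ≡ 0 at y ∈ {0}; g ≡ 0 at y ∈ {2}; common: ∅.
Collecting: common zeros = {(1, 3)}, so the count is 1.
Comparison with the Bézout bound: 1 ≤ 2 = deg(f)·deg(g), as expected for curves with no common component (the affine F_5-count falls short of the bound because intersections may lie at infinity, over extension fields, or carry multiplicity).


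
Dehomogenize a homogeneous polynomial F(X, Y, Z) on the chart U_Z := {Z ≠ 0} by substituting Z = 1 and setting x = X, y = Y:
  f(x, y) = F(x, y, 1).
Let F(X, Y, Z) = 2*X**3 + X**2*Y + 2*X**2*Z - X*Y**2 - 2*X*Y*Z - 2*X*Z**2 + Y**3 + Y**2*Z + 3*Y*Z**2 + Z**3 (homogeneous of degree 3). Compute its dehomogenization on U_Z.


f(x, y) = 2*x**3 + x**2*y + 2*x**2 - x*y**2 - 2*x*y - 2*x + y**3 + y**2 + 3*y + 1

On U_Z we set Z = 1. Each monomial c·X^i·Y^j·Z^k in F becomes c·x^i·y^j·1^k = c·x^i·y^j.
Substituting Z = 1: F(X, Y, 1) = 2*x**3 + x**2*y + 2*x**2 - x*y**2 - 2*x*y - 2*x + y**3 + y**2 + 3*y + 1.
Note: deg(f) ≤ deg(F) = 3; strict inequality happens when F is divisible by Z (lost terms).


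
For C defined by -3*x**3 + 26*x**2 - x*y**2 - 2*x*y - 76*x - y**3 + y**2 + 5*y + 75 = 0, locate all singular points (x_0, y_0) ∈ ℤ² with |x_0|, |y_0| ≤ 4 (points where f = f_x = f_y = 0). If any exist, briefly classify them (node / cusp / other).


Singular points: {(3, -1)}; classification: node.

Compute partial derivatives:
  f_x = -9*x**2 + 52*x - y**2 - 2*y - 76.
  f_y = -2*x*y - 2*x - 3*y**2 + 2*y + 5.
Scan x_0 ∈ {−4, ..., 4}. For each x_0, f_y(x_0, y) is a polynomial in y; find its integer roots y ∈ {−4, ..., 4}, then test f_x and f at those candidates.
  x = -4: f_y(-4, y) = -3*y**2 + 10*y + 13; vanishes at y ∈ {-1}. (-4, -1): f_x = -427 ≠ 0.
  x = -3: f_y(-3, y) = -3*y**2 + 8*y + 11; vanishes at y ∈ {-1}. (-3, -1): f_x = -312 ≠ 0.
  x = -2: f_y(-2, y) = -3*y**2 + 6*y + 9; vanishes at y ∈ {-1, 3}. (-2, -1): f_x = -215 ≠ 0; (-2, 3): f_x = -231 ≠ 0.
  x = -1: f_y(-1, y) = -3*y**2 + 4*y + 7; vanishes at y ∈ {-1}. (-1, -1): f_x = -136 ≠ 0.
  x = 0: f_y(0, y) = -3*y**2 + 2*y + 5; vanishes at y ∈ {-1}. (0, -1): f_x = -75 ≠ 0.
  x = 1: f_y(1, y) = 3 - 3*y**2; vanishes at y ∈ {-1, 1}. (1, -1): f_x = -32 ≠ 0; (1, 1): f_x = -36 ≠ 0.
  x = 2: f_y(2, y) = -3*y**2 - 2*y + 1; vanishes at y ∈ {-1}. (2, -1): f_x = -7 ≠ 0.
  x = 3: f_y(3, y) = -3*y**2 - 4*y - 1; vanishes at y ∈ {-1}. (3, -1): f_x = 0, f = 0 — SINGULAR.
  x = 4: f_y(4, y) = -3*y**2 - 6*y - 3; vanishes at y ∈ {-1}. (4, -1): f_x = -11 ≠ 0.
Only singular point on the grid: (3, -1).
Classify: substitute x = 3 + u, y = -1 + v and expand: f = -3*u**3 - u**2 - u*v**2 - v**3 + v**2.
No constant or linear terms (consistent with a singular point). Quadratic part: -u**2 + v**2. Cubic part: -3*u**3 - u*v**2 - v**3.
The quadratic part v**2 - u**2 = (v − u)(v + u) splits into two distinct linear factors, so there are two distinct tangent lines y − -1 = ±(x − 3) — this is a node (ordinary double point).
Classification: node.


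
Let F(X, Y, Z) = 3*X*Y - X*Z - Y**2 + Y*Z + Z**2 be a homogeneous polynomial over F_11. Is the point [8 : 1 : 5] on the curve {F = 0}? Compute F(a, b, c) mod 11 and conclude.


F(8,1,5) ≡ 2 (mod 11); P is NOT on the curve.

Evaluate F(8, 1, 5) term-by-term (mod 11).
  3*X*Y ↦ 3·8·1·1 = 24
  -X*Z ↦ -1·8·1·5 = -40
  -Y**2 ↦ -1·1·1·1 = -1
  Y*Z ↦ 1·1·1·5 = 5
  Z**2 ↦ 1·1·1·25 = 25
Sum: F(8, 1, 5) = (24) + (-40) + (-1) + (5) + (25) = 13.
Reducing mod 11: 13 ≡ 2 (mod 11).
Since F(a, b, c) ≡ 2 ≠ 0 (mod 11), P does NOT lie on the curve.


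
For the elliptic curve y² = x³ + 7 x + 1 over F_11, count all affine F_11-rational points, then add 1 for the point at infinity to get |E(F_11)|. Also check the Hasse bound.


Affine points = {(0, 1), (0, 10), (1, 3), (1, 8), (2, 1), (2, 10), (3, 4), (3, 7), (4, 4), (4, 7), (9, 1), (9, 10), (10, 2), (10, 9)}; affine count = 14; |E(F_11)| = 15.

Discriminant check: Δ ∝ 4a³ + 27b² = 4·7³ + 27·1² = 4·343 + 27·1 ≡ 2 (mod 11). Nonzero ⇒ E is nonsingular.
For each x ∈ F_11, compute rhs = x³ + 7·x + 1 mod 11, then count y ∈ F_11 with y² ≡ rhs.
  x = 0: rhs = 1, matching y values: 1, 10 (2 points).
  x = 1: rhs = 9, matching y values: 3, 8 (2 points).
  x = 2: rhs = 1, matching y values: 1, 10 (2 points).
  x = 3: rhs = 5, matching y values: 4, 7 (2 points).
  x = 4: rhs = 5, matching y values: 4, 7 (2 points).
  x = 5: rhs = 7, matching y values: none (0 points).
  x = 6: rhs = 6, matching y values: none (0 points).
  x = 7: rhs = 8, matching y values: none (0 points).
  x = 8: rhs = 8, matching y values: none (0 points).
  x = 9: rhs = 1, matching y values: 1, 10 (2 points).
  x = 10: rhs = 4, matching y values: 2, 9 (2 points).
Total affine count: 14.
Full point count |E(F_11)| = 14 + 1 = 15.
Hasse bound: |15 − (11+1)| = |3| = 3 ≤ 2√11 ≈ 6.6332 ✓.


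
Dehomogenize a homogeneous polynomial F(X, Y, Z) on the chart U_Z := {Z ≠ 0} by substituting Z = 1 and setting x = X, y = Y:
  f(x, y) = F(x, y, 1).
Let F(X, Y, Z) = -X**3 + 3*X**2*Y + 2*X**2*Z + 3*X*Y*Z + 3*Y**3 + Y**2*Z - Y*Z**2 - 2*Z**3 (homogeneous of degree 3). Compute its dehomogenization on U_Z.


f(x, y) = -x**3 + 3*x**2*y + 2*x**2 + 3*x*y + 3*y**3 + y**2 - y - 2

On U_Z we set Z = 1. Each monomial c·X^i·Y^j·Z^k in F becomes c·x^i·y^j·1^k = c·x^i·y^j.
Substituting Z = 1: F(X, Y, 1) = -x**3 + 3*x**2*y + 2*x**2 + 3*x*y + 3*y**3 + y**2 - y - 2.
Note: deg(f) ≤ deg(F) = 3; strict inequality happens when F is divisible by Z (lost terms).


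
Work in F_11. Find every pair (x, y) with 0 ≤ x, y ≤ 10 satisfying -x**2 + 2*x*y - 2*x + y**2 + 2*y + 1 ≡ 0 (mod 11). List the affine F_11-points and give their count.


Affine F_11-points: {(0, 10), (2, 1), (2, 4), (4, 4), (4, 8), (5, 3), (5, 7), (7, 7), (7, 10), (9, 1), (10, 3), (10, 8)}; count = 12.

For each of the 121 pairs (x, y) ∈ F_11², evaluate f(x, y) mod 11. Record the zeros.
  x = 0: [0↦1, 1↦4, 2↦9, 3↦5, 4↦3, 5↦3, 6↦5, 7↦9, 8↦4, 9↦1, 10↦0]  zeros at y ∈ {10}
  x = 1: [0↦9, 1↦3, 2↦10, 3↦8, 4↦8, 5↦10, 6↦3, 7↦9, 8↦6, 9↦5, 10↦6]  zeros at y ∈ ∅
  x = 2: [0↦4, 1↦0, 2↦9, 3↦9, 4↦0, 5↦4, 6↦10, 7↦7, 8↦6, 9↦7, 10↦10]  zeros at y ∈ {1, 4}
  x = 3: [0↦8, 1↦6, 2↦6, 3↦8, 4↦1, 5↦7, 6↦4, 7↦3, 8↦4, 9↦7, 10↦1]  zeros at y ∈ ∅
  x = 4: [0↦10, 1↦10, 2↦1, 3↦5, 4↦0, 5↦8, 6↦7, 7↦8, 8↦0, 9↦5, 10↦1]  zeros at y ∈ {4, 8}
  x = 5: [0↦10, 1↦1, 2↦5, 3↦0, 4↦8, 5↦7, 6↦8, 7↦0, 8↦5, 9↦1, 10↦10]  zeros at y ∈ {3, 7}
  x = 6: [0↦8, 1↦1, 2↦7, 3↦4, 4↦3, 5↦4, 6↦7, 7↦1, 8↦8, 9↦6, 10↦6]  zeros at y ∈ ∅
  x = 7: [0↦4, 1↦10, 2↦7, 3↦6, 4↦7, 5↦10, 6↦4, 7↦0, 8↦9, 9↦9, 10↦0]  zeros at y ∈ {7, 10}
  x = 8: [0↦9, 1↦6, 2↦5, 3↦6, 4↦9, 5↦3, 6↦10, 7↦8, 8↦8, 9↦10, 10↦3]  zeros at y ∈ ∅
  x = 9: [0↦1, 1↦0, 2↦1, 3↦4, 4↦9, 5↦5, 6↦3, 7↦3, 8↦5, 9↦9, 10↦4]  zeros at y ∈ {1}
  x = 10: [0↦2, 1↦3, 2↦6, 3↦0, 4↦7, 5↦5, 6↦5, 7↦7, 8↦0, 9↦6, 10↦3]  zeros at y ∈ {3, 8}
Collecting zeros: affine points = {(0, 10), (2, 1), (2, 4), (4, 4), (4, 8), (5, 3), (5, 7), (7, 7), (7, 10), (9, 1), (10, 3), (10, 8)}.
Total count |C(F_11)_aff| = 12.


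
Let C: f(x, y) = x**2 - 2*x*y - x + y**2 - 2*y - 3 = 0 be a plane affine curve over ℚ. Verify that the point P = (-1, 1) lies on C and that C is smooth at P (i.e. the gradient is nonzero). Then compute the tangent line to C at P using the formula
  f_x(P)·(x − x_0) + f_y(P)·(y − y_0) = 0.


Tangent line at P: -5*x + 2*y - 7 = 0.

Step 1: f(-1, 1) = 0, so P lies on C.
Step 2: partial derivatives
  f_x(x, y) = 2*x - 2*y - 1, f_y(x, y) = -2*x + 2*y - 2.
  f_x(P) = -5, f_y(P) = 2 (gradient nonzero, so P is smooth).
Step 3: tangent line at P: -5·(x − -1) + 2·(y − 1) = 0.
Expanding: -5*x + 2*y - 7 = 0.


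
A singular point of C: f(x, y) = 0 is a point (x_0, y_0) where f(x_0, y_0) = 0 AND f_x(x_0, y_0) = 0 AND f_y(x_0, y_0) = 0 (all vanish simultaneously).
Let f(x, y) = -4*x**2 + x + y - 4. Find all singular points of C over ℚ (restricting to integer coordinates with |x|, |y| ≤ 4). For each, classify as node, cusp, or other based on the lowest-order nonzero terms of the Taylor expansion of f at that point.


No singular points in the scanned grid; C is smooth there.

Compute partial derivatives:
  f_x = 1 - 8*x.
  f_y = 1.
f_y = 1 is a nonzero constant, so f_y never vanishes: no point (x, y) can satisfy f = f_x = f_y = 0. In particular no (x, y) ∈ {−4, ..., 4}² is singular; the curve is smooth.


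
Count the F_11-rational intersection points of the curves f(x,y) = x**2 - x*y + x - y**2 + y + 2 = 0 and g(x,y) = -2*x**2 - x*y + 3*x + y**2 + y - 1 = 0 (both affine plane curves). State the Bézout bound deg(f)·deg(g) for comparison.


Common zeros: {(3, 1), (6, 0)}; count = 2; Bézout bound = 4.

deg(f) = 2, deg(g) = 2, so Bézout bound = 4.
Scan x ∈ F_11. For each x, list the y ∈ F_11 with f(x, y) ≡ 0 and those with g(x, y) ≡ 0 (mod 11); the common zeros in that column are the intersection.
  x = 0: f ≡ 0 at y ∈ {2, 10}; g ≡ 0 at y ∈ {3, 7}; common: ∅.
  x = 1: f ≡ 0 at y ∈ {2, 9}; g ≡ 0 at y ∈ {0}; common: ∅.
  x = 2: f ≡ 0 at y ∈ {5}; g ≡ 0 at y ∈ ∅; common: ∅.
  x = 3: f ≡ 0 at y ∈ {1, 8}; g ≡ 0 at y ∈ {1}; common: {1}.
  x = 4: f ≡ 0 at y ∈ {0, 8}; g ≡ 0 at y ∈ {5, 9}; common: ∅.
  x = 5: f ≡ 0 at y ∈ {3, 4}; g ≡ 0 at y ∈ ∅; common: ∅.
  x = 6: f ≡ 0 at y ∈ {0, 6}; g ≡ 0 at y ∈ {0, 5}; common: {0}.
  x = 7: f ≡ 0 at y ∈ {7, 9}; g ≡ 0 at y ∈ ∅; common: ∅.
  x = 8: f ≡ 0 at y ∈ {1, 3}; g ≡ 0 at y ∈ ∅; common: ∅.
  x = 9: f ≡ 0 at y ∈ {4, 10}; g ≡ 0 at y ∈ {1, 7}; common: ∅.
  x = 10: f ≡ 0 at y ∈ {6, 7}; g ≡ 0 at y ∈ ∅; common: ∅.
Collecting: common zeros = {(3, 1), (6, 0)}, so the count is 2.
Comparison with the Bézout bound: 2 ≤ 4 = deg(f)·deg(g), as expected for curves with no common component (the affine F_11-count falls short of the bound because intersections may lie at infinity, over extension fields, or carry multiplicity).


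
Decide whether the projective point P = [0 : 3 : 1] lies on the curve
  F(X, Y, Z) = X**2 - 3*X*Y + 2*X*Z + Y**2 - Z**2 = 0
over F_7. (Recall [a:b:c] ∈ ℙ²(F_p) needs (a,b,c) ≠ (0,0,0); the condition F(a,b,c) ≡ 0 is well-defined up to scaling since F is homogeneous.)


F(0,3,1) ≡ 1 (mod 7); P is NOT on the curve.

Evaluate F(0, 3, 1) term-by-term (mod 7).
  X**2 ↦ 1·0·1·1 = 0
  -3*X*Y ↦ -3·0·3·1 = 0
  2*X*Z ↦ 2·0·1·1 = 0
  Y**2 ↦ 1·1·9·1 = 9
  -Z**2 ↦ -1·1·1·1 = -1
Sum: F(0, 3, 1) = (0) + (0) + (0) + (9) + (-1) = 8.
Reducing mod 7: 8 ≡ 1 (mod 7).
Since F(a, b, c) ≡ 1 ≠ 0 (mod 7), P does NOT lie on the curve.


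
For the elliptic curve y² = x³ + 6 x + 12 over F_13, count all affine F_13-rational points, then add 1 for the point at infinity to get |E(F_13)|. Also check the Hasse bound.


Affine points = {(0, 5), (0, 8), (4, 3), (4, 10), (6, 2), (6, 11), (8, 0)}; affine count = 7; |E(F_13)| = 8.

Discriminant check: Δ ∝ 4a³ + 27b² = 4·6³ + 27·12² = 4·216 + 27·144 ≡ 7 (mod 13). Nonzero ⇒ E is nonsingular.
For each x ∈ F_13, compute rhs = x³ + 6·x + 12 mod 13, then count y ∈ F_13 with y² ≡ rhs.
  x = 0: rhs = 12, matching y values: 5, 8 (2 points).
  x = 1: rhs = 6, matching y values: none (0 points).
  x = 2: rhs = 6, matching y values: none (0 points).
  x = 3: rhs = 5, matching y values: none (0 points).
  x = 4: rhs = 9, matching y values: 3, 10 (2 points).
  x = 5: rhs = 11, matching y values: none (0 points).
  x = 6: rhs = 4, matching y values: 2, 11 (2 points).
  x = 7: rhs = 7, matching y values: none (0 points).
  x = 8: rhs = 0, matching y values: 0 (1 points).
  x = 9: rhs = 2, matching y values: none (0 points).
  x = 10: rhs = 6, matching y values: none (0 points).
  x = 11: rhs = 5, matching y values: none (0 points).
  x = 12: rhs = 5, matching y values: none (0 points).
Total affine count: 7.
Full point count |E(F_13)| = 7 + 1 = 8.
Hasse bound: |8 − (13+1)| = |-6| = 6 ≤ 2√13 ≈ 7.2111 ✓.


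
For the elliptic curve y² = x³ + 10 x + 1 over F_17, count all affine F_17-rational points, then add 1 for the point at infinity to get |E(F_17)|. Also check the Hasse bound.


Affine points = {(0, 1), (0, 16), (8, 7), (8, 10), (9, 2), (9, 15), (10, 8), (10, 9), (12, 8), (12, 9), (13, 4), (13, 13)}; affine count = 12; |E(F_17)| = 13.

Discriminant check: Δ ∝ 4a³ + 27b² = 4·10³ + 27·1² = 4·1000 + 27·1 ≡ 15 (mod 17). Nonzero ⇒ E is nonsingular.
For each x ∈ F_17, compute rhs = x³ + 10·x + 1 mod 17, then count y ∈ F_17 with y² ≡ rhs.
  x = 0: rhs = 1, matching y values: 1, 16 (2 points).
  x = 1: rhs = 12, matching y values: none (0 points).
  x = 2: rhs = 12, matching y values: none (0 points).
  x = 3: rhs = 7, matching y values: none (0 points).
  x = 4: rhs = 3, matching y values: none (0 points).
  x = 5: rhs = 6, matching y values: none (0 points).
  x = 6: rhs = 5, matching y values: none (0 points).
  x = 7: rhs = 6, matching y values: none (0 points).
  x = 8: rhs = 15, matching y values: 7, 10 (2 points).
  x = 9: rhs = 4, matching y values: 2, 15 (2 points).
  x = 10: rhs = 13, matching y values: 8, 9 (2 points).
  x = 11: rhs = 14, matching y values: none (0 points).
  x = 12: rhs = 13, matching y values: 8, 9 (2 points).
  x = 13: rhs = 16, matching y values: 4, 13 (2 points).
  x = 14: rhs = 12, matching y values: none (0 points).
  x = 15: rhs = 7, matching y values: none (0 points).
  x = 16: rhs = 7, matching y values: none (0 points).
Total affine count: 12.
Full point count |E(F_17)| = 12 + 1 = 13.
Hasse bound: |13 − (17+1)| = |-5| = 5 ≤ 2√17 ≈ 8.2462 ✓.
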